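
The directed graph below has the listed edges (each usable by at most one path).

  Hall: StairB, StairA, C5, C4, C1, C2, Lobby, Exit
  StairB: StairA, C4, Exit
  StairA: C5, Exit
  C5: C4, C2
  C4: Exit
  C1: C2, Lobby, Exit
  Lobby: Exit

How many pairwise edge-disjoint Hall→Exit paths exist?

Assign every edge capacity 1; by Menger, the answer equals the max flow.
Path Hall→Exit (+1); total 1.
Path Hall→StairB→Exit (+1); total 2.
Path Hall→StairA→Exit (+1); total 3.
Path Hall→C4→Exit (+1); total 4.
Path Hall→C1→Exit (+1); total 5.
Path Hall→Lobby→Exit (+1); total 6.
No residual Hall→Exit path; max flow = 6.
Certifying cut of size 6: {C4→Exit, Hall→C1, Hall→Exit, Hall→Lobby, Hall→StairA, Hall→StairB}.

6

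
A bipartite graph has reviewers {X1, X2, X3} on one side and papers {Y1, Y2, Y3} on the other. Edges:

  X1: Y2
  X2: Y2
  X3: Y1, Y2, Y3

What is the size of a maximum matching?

2

Unit-capacity flow: source→left, listed edges, right→sink; max matching = max flow.
Augmenting path X1→Y2 (+1); matched 1.
Augmenting path X3→Y1 (+1); matched 2.
No augmenting path remains; maximum matching = 2.
König certificate: {X3, Y2} is a vertex cover of size 2 (every listed pair touches it), so no matching can be larger.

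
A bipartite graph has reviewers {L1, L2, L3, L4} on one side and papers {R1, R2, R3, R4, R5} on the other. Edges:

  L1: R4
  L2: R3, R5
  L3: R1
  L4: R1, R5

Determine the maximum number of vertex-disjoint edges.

4

Unit-capacity flow: source→left, listed edges, right→sink; max matching = max flow.
Augmenting path L1→R4 (+1); matched 1.
Augmenting path L2→R3 (+1); matched 2.
Augmenting path L3→R1 (+1); matched 3.
Augmenting path L4→R5 (+1); matched 4.
No augmenting path remains; maximum matching = 4.
König certificate: {L1, L2, L3, L4} is a vertex cover of size 4 (every listed pair touches it), so no matching can be larger.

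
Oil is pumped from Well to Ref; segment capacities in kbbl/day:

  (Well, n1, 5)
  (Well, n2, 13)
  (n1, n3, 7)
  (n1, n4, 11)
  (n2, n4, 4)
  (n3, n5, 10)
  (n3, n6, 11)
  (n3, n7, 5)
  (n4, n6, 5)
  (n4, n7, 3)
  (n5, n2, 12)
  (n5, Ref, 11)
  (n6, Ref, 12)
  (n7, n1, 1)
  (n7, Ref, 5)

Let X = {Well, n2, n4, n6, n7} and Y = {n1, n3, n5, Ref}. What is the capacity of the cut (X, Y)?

23

Edges leaving {Well, n2, n4, n6, n7}: Well→n1 (5), n6→Ref (12), n7→n1 (1), n7→Ref (5).
Cut capacity = 5 + 12 + 1 + 5 = 23.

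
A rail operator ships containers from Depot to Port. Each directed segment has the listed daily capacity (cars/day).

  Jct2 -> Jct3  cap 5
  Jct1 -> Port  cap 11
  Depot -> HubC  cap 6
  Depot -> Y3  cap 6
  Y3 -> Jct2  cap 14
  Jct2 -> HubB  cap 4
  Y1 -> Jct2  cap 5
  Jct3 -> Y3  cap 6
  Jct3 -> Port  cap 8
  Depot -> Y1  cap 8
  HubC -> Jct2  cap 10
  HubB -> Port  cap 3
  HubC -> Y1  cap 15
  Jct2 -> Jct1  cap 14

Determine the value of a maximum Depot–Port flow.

17

Augment Depot→Y3→Jct2→Jct1→Port: bottleneck 6, flow now 6.
Augment Depot→Y1→Jct2→Jct1→Port: bottleneck 5, flow now 11.
Augment Depot→HubC→Jct2→Jct3→Port: bottleneck 5, flow now 16.
Augment Depot→HubC→Jct2→HubB→Port: bottleneck 1, flow now 17.
No augmenting path remains; maximum flow = 17.
In the residual graph, reachable from Depot: {Depot, Y1}.
Min-cut edges: Depot→Y3 (6), Depot→HubC (6), Y1→Jct2 (5); capacity 6 + 6 + 5 = 17.
This cut is saturated, so no flow can exceed 17.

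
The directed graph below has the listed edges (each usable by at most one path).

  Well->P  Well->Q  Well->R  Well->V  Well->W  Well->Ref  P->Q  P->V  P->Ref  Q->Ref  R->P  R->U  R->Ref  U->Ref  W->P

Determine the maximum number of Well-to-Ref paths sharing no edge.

4

Assign every edge capacity 1; by Menger, the answer equals the max flow.
Path Well→Ref (+1); total 1.
Path Well→P→Ref (+1); total 2.
Path Well→Q→Ref (+1); total 3.
Path Well→R→Ref (+1); total 4.
No residual Well→Ref path; max flow = 4.
Certifying cut of size 4: {P→Ref, Q→Ref, Well→R, Well→Ref}.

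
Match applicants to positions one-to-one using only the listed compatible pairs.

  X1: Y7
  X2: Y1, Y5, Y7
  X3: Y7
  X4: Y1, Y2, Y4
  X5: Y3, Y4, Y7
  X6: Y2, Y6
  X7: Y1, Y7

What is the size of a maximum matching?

Unit-capacity flow: source→left, listed edges, right→sink; max matching = max flow.
Augmenting path X1→Y7 (+1); matched 1.
Augmenting path X2→Y1 (+1); matched 2.
Augmenting path X4→Y2 (+1); matched 3.
Augmenting path X5→Y3 (+1); matched 4.
Augmenting path X6→Y6 (+1); matched 5.
Augmenting path X7→Y1→X2→Y5 (+1); matched 6.
No augmenting path remains; maximum matching = 6.
König certificate: {X2, X4, X5, X6, X7, Y7} is a vertex cover of size 6 (every listed pair touches it), so no matching can be larger.

6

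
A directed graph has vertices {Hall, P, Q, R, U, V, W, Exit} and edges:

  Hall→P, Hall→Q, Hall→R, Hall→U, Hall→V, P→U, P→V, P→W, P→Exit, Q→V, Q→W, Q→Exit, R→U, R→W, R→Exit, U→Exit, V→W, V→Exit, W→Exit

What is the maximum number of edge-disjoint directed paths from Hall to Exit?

5

Assign every edge capacity 1; by Menger, the answer equals the max flow.
Path Hall→P→Exit (+1); total 1.
Path Hall→Q→Exit (+1); total 2.
Path Hall→R→Exit (+1); total 3.
Path Hall→U→Exit (+1); total 4.
Path Hall→V→Exit (+1); total 5.
No residual Hall→Exit path; max flow = 5.
Certifying cut of size 5: {Hall→P, Hall→Q, Hall→R, Hall→U, Hall→V}.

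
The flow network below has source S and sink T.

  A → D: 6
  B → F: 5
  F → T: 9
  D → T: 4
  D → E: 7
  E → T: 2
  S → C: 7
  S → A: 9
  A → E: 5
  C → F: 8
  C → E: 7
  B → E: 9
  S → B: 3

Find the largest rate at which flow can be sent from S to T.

15

Augment S→A→D→T: bottleneck 4, flow now 4.
Augment S→A→E→T: bottleneck 2, flow now 6.
Augment S→B→F→T: bottleneck 3, flow now 9.
Augment S→C→F→T: bottleneck 6, flow now 15.
No augmenting path remains; maximum flow = 15.
In the residual graph, reachable from S: {S, A, B, C, D, E, F}.
Min-cut edges: D→T (4), E→T (2), F→T (9); capacity 4 + 2 + 9 = 15.
This cut is saturated, so no flow can exceed 15.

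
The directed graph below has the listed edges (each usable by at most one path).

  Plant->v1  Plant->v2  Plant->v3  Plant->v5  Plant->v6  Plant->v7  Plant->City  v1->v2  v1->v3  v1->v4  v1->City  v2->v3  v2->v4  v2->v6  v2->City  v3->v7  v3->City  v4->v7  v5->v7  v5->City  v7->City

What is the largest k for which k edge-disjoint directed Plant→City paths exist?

6

Assign every edge capacity 1; by Menger, the answer equals the max flow.
Path Plant→City (+1); total 1.
Path Plant→v1→City (+1); total 2.
Path Plant→v2→City (+1); total 3.
Path Plant→v3→City (+1); total 4.
Path Plant→v5→City (+1); total 5.
Path Plant→v7→City (+1); total 6.
No residual Plant→City path; max flow = 6.
Certifying cut of size 6: {Plant→City, Plant→v1, Plant→v2, Plant→v3, Plant→v5, Plant→v7}.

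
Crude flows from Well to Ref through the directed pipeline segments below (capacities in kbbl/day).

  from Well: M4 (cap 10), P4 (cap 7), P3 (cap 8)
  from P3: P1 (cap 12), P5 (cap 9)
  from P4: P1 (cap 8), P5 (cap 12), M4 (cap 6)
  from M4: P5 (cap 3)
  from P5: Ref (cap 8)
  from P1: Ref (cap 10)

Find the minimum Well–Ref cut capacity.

Augment Well→P3→P5→Ref: bottleneck 8, flow now 8.
Augment Well→P4→P1→Ref: bottleneck 7, flow now 15.
Augment Well→M4→P5→P3→P1→Ref: bottleneck 3, flow now 18. (uses reverse residual edge)
No augmenting path remains; maximum flow = 18.
By max-flow min-cut, the minimum cut capacity equals the max flow.
In the residual graph, reachable from Well: {Well, M4}.
Min-cut edges: Well→P3 (8), Well→P4 (7), M4→P5 (3); capacity 8 + 7 + 3 = 18.

18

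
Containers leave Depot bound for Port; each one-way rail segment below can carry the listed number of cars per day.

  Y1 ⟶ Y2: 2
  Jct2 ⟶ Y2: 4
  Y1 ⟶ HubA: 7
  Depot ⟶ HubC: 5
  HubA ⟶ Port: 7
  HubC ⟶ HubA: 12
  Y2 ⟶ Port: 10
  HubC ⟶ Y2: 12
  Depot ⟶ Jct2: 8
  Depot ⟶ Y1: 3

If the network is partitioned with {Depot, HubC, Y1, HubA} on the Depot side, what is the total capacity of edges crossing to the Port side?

Edges leaving {Depot, HubC, Y1, HubA}: Depot→Jct2 (8), HubC→Y2 (12), Y1→Y2 (2), HubA→Port (7).
Cut capacity = 8 + 12 + 2 + 7 = 29.

29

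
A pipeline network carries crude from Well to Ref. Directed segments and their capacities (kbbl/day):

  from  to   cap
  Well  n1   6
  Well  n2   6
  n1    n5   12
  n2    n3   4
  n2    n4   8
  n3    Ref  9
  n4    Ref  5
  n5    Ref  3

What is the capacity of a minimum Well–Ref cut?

9

Augment Well→n1→n5→Ref: bottleneck 3, flow now 3.
Augment Well→n2→n3→Ref: bottleneck 4, flow now 7.
Augment Well→n2→n4→Ref: bottleneck 2, flow now 9.
No augmenting path remains; maximum flow = 9.
By max-flow min-cut, the minimum cut capacity equals the max flow.
In the residual graph, reachable from Well: {Well, n1, n5}.
Min-cut edges: Well→n2 (6), n5→Ref (3); capacity 6 + 3 = 9.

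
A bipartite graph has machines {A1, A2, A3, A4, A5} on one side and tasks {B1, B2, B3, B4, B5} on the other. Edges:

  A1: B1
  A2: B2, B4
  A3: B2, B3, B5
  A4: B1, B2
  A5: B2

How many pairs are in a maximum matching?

Unit-capacity flow: source→left, listed edges, right→sink; max matching = max flow.
Augmenting path A1→B1 (+1); matched 1.
Augmenting path A2→B2 (+1); matched 2.
Augmenting path A3→B3 (+1); matched 3.
Augmenting path A4→B2→A2→B4 (+1); matched 4.
No augmenting path remains; maximum matching = 4.
König certificate: {A2, A3, B1, B2} is a vertex cover of size 4 (every listed pair touches it), so no matching can be larger.

4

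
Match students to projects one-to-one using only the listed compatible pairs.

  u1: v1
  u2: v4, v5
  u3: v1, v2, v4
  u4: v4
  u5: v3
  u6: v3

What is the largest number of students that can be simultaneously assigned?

Unit-capacity flow: source→left, listed edges, right→sink; max matching = max flow.
Augmenting path u1→v1 (+1); matched 1.
Augmenting path u2→v4 (+1); matched 2.
Augmenting path u3→v2 (+1); matched 3.
Augmenting path u5→v3 (+1); matched 4.
Augmenting path u4→v4→u2→v5 (+1); matched 5.
No augmenting path remains; maximum matching = 5.
König certificate: {u1, u2, u3, u4, v3} is a vertex cover of size 5 (every listed pair touches it), so no matching can be larger.

5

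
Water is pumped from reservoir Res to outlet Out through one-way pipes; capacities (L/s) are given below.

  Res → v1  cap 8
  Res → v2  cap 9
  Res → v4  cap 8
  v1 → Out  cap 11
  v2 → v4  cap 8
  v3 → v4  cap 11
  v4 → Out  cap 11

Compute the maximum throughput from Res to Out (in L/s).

Augment Res→v1→Out: bottleneck 8, flow now 8.
Augment Res→v4→Out: bottleneck 8, flow now 16.
Augment Res→v2→v4→Out: bottleneck 3, flow now 19.
No augmenting path remains; maximum flow = 19.
In the residual graph, reachable from Res: {Res, v2, v4}.
Min-cut edges: Res→v1 (8), v4→Out (11); capacity 8 + 11 = 19.
This cut is saturated, so no flow can exceed 19.

19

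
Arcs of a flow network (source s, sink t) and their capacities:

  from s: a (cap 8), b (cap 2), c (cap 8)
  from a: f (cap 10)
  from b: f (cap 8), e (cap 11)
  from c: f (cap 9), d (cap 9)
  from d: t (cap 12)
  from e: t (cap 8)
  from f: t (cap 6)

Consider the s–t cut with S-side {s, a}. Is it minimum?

Given cut capacity: 2 + 8 + 10 = 20.
Augment s→a→f→t: bottleneck 6, flow now 6.
Augment s→b→e→t: bottleneck 2, flow now 8.
Augment s→c→d→t: bottleneck 8, flow now 16.
No augmenting path remains; maximum flow = 16.
In the residual graph, reachable from s: {s, a, f}.
Min-cut edges: s→b (2), s→c (8), f→t (6); capacity 2 + 8 + 6 = 16.
Cut capacity 20 exceeds the max flow 16, so it is not minimum.

No — its capacity is 20, but the minimum cut has capacity 16.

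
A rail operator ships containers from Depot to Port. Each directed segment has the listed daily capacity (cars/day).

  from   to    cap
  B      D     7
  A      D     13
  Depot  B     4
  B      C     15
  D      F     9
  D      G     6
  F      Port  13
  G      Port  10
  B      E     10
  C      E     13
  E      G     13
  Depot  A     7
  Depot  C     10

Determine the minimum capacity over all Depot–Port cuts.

19

Augment Depot→A→D→F→Port: bottleneck 7, flow now 7.
Augment Depot→B→D→F→Port: bottleneck 2, flow now 9.
Augment Depot→B→D→G→Port: bottleneck 2, flow now 11.
Augment Depot→C→E→G→Port: bottleneck 8, flow now 19.
No augmenting path remains; maximum flow = 19.
By max-flow min-cut, the minimum cut capacity equals the max flow.
In the residual graph, reachable from Depot: {Depot, A, B, C, D, E, G}.
Min-cut edges: D→F (9), G→Port (10); capacity 9 + 10 = 19.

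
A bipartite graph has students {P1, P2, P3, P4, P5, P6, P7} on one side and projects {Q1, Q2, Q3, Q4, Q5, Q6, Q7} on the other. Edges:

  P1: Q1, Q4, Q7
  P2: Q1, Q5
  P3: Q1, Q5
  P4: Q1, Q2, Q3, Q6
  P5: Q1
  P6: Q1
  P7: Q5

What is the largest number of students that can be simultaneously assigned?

4

Unit-capacity flow: source→left, listed edges, right→sink; max matching = max flow.
Augmenting path P1→Q1 (+1); matched 1.
Augmenting path P2→Q5 (+1); matched 2.
Augmenting path P4→Q2 (+1); matched 3.
Augmenting path P3→Q1→P1→Q4 (+1); matched 4.
No augmenting path remains; maximum matching = 4.
König certificate: {P1, P4, Q1, Q5} is a vertex cover of size 4 (every listed pair touches it), so no matching can be larger.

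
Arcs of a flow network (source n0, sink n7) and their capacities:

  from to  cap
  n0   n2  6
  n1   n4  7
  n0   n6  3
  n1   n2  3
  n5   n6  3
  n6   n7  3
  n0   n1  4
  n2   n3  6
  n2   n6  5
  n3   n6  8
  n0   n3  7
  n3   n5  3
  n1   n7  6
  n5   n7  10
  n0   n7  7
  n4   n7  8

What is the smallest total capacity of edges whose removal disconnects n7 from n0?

Augment n0→n7: bottleneck 7, flow now 7.
Augment n0→n1→n7: bottleneck 4, flow now 11.
Augment n0→n6→n7: bottleneck 3, flow now 14.
Augment n0→n3→n5→n7: bottleneck 3, flow now 17.
No augmenting path remains; maximum flow = 17.
By max-flow min-cut, the minimum cut capacity equals the max flow.
In the residual graph, reachable from n0: {n0, n2, n3, n6}.
Min-cut edges: n0→n1 (4), n0→n7 (7), n3→n5 (3), n6→n7 (3); capacity 4 + 7 + 3 + 3 = 17.

17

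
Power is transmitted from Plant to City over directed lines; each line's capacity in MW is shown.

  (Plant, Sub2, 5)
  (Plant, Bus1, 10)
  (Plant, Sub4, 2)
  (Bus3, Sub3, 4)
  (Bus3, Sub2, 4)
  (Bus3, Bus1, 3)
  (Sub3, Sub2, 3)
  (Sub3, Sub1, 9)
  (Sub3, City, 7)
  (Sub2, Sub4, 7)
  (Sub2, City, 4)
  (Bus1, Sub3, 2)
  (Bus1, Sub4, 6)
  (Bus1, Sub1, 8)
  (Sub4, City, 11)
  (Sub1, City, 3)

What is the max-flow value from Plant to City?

17

Augment Plant→Sub2→City: bottleneck 4, flow now 4.
Augment Plant→Sub4→City: bottleneck 2, flow now 6.
Augment Plant→Sub2→Sub4→City: bottleneck 1, flow now 7.
Augment Plant→Bus1→Sub3→City: bottleneck 2, flow now 9.
Augment Plant→Bus1→Sub4→City: bottleneck 6, flow now 15.
Augment Plant→Bus1→Sub1→City: bottleneck 2, flow now 17.
No augmenting path remains; maximum flow = 17.
In the residual graph, reachable from Plant: {Plant}.
Min-cut edges: Plant→Sub2 (5), Plant→Bus1 (10), Plant→Sub4 (2); capacity 5 + 10 + 2 = 17.
This cut is saturated, so no flow can exceed 17.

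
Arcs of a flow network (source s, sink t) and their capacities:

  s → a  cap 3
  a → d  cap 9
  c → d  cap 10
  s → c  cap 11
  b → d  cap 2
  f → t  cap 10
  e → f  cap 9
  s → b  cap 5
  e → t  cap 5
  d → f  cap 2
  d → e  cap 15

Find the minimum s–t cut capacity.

15

Augment s→a→d→e→t: bottleneck 3, flow now 3.
Augment s→b→d→e→t: bottleneck 2, flow now 5.
Augment s→c→d→f→t: bottleneck 2, flow now 7.
Augment s→c→d→e→f→t: bottleneck 8, flow now 15.
No augmenting path remains; maximum flow = 15.
By max-flow min-cut, the minimum cut capacity equals the max flow.
In the residual graph, reachable from s: {s, b, c}.
Min-cut edges: s→a (3), b→d (2), c→d (10); capacity 3 + 2 + 10 = 15.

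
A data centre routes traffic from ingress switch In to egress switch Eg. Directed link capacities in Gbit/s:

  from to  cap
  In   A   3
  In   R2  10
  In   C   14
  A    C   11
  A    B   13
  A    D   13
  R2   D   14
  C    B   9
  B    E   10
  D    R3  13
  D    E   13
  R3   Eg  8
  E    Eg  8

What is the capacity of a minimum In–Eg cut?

16

Augment In→A→B→E→Eg: bottleneck 3, flow now 3.
Augment In→R2→D→R3→Eg: bottleneck 8, flow now 11.
Augment In→R2→D→E→Eg: bottleneck 2, flow now 13.
Augment In→C→B→E→Eg: bottleneck 3, flow now 16.
No augmenting path remains; maximum flow = 16.
By max-flow min-cut, the minimum cut capacity equals the max flow.
In the residual graph, reachable from In: {In, A, R2, C, B, D, R3, E}.
Min-cut edges: R3→Eg (8), E→Eg (8); capacity 8 + 8 = 16.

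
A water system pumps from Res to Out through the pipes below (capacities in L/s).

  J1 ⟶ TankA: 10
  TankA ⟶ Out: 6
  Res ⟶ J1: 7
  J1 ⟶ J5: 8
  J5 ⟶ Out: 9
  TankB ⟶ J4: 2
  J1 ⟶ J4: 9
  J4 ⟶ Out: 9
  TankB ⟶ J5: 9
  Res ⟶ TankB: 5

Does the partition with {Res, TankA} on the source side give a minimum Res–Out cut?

Given cut capacity: 5 + 7 + 6 = 18.
Augment Res→TankB→J5→Out: bottleneck 5, flow now 5.
Augment Res→J1→J5→Out: bottleneck 4, flow now 9.
Augment Res→J1→TankA→Out: bottleneck 3, flow now 12.
No augmenting path remains; maximum flow = 12.
In the residual graph, reachable from Res: {Res}.
Min-cut edges: Res→TankB (5), Res→J1 (7); capacity 5 + 7 = 12.
Cut capacity 18 exceeds the max flow 12, so it is not minimum.

No — its capacity is 18, but the minimum cut has capacity 12.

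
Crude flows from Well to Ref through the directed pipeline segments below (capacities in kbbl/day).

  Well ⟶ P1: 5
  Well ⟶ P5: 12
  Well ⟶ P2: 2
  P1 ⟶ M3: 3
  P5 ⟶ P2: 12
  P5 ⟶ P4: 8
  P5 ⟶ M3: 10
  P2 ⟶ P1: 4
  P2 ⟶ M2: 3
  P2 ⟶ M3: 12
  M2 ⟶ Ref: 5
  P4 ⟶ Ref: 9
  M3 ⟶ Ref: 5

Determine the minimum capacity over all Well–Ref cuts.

16

Augment Well→P1→M3→Ref: bottleneck 3, flow now 3.
Augment Well→P5→P4→Ref: bottleneck 8, flow now 11.
Augment Well→P5→M3→Ref: bottleneck 2, flow now 13.
Augment Well→P2→M2→Ref: bottleneck 2, flow now 15.
Augment Well→P5→P2→M2→Ref: bottleneck 1, flow now 16.
No augmenting path remains; maximum flow = 16.
By max-flow min-cut, the minimum cut capacity equals the max flow.
In the residual graph, reachable from Well: {Well, P1, P5, P2, M3}.
Min-cut edges: P5→P4 (8), P2→M2 (3), M3→Ref (5); capacity 8 + 3 + 5 = 16.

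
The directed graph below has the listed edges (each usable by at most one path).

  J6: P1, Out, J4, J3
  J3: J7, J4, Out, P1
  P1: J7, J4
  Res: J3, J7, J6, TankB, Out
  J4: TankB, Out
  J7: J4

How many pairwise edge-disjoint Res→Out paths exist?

4

Assign every edge capacity 1; by Menger, the answer equals the max flow.
Path Res→Out (+1); total 1.
Path Res→J6→Out (+1); total 2.
Path Res→J3→Out (+1); total 3.
Path Res→J7→J4→Out (+1); total 4.
No residual Res→Out path; max flow = 4.
Certifying cut of size 4: {Res→J3, Res→J6, Res→J7, Res→Out}.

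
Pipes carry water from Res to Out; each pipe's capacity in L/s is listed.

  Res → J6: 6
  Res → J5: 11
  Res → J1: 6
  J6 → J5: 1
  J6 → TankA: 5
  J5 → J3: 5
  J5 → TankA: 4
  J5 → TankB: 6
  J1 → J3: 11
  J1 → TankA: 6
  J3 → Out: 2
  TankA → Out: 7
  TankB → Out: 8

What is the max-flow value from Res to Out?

Augment Res→J6→TankA→Out: bottleneck 5, flow now 5.
Augment Res→J5→J3→Out: bottleneck 2, flow now 7.
Augment Res→J5→TankA→Out: bottleneck 2, flow now 9.
Augment Res→J5→TankB→Out: bottleneck 6, flow now 15.
No augmenting path remains; maximum flow = 15.
In the residual graph, reachable from Res: {Res, J6, J5, J1, J3, TankA}.
Min-cut edges: J5→TankB (6), J3→Out (2), TankA→Out (7); capacity 6 + 2 + 7 = 15.
This cut is saturated, so no flow can exceed 15.

15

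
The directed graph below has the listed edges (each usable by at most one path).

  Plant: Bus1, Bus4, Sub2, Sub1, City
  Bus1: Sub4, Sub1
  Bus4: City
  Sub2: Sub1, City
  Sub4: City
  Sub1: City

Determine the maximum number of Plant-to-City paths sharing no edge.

Assign every edge capacity 1; by Menger, the answer equals the max flow.
Path Plant→City (+1); total 1.
Path Plant→Bus4→City (+1); total 2.
Path Plant→Sub2→City (+1); total 3.
Path Plant→Sub1→City (+1); total 4.
Path Plant→Bus1→Sub4→City (+1); total 5.
No residual Plant→City path; max flow = 5.
Certifying cut of size 5: {Plant→Bus1, Plant→Bus4, Plant→City, Plant→Sub1, Plant→Sub2}.

5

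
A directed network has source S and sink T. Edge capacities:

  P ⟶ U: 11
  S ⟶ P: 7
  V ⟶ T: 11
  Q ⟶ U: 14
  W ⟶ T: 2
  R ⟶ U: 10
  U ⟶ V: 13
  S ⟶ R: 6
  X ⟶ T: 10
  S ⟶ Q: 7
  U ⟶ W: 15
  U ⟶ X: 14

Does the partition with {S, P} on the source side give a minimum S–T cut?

No — its capacity is 24, but the minimum cut has capacity 20.

Given cut capacity: 7 + 6 + 11 = 24.
Augment S→P→U→V→T: bottleneck 7, flow now 7.
Augment S→Q→U→V→T: bottleneck 4, flow now 11.
Augment S→Q→U→W→T: bottleneck 2, flow now 13.
Augment S→Q→U→X→T: bottleneck 1, flow now 14.
Augment S→R→U→X→T: bottleneck 6, flow now 20.
No augmenting path remains; maximum flow = 20.
In the residual graph, reachable from S: {S}.
Min-cut edges: S→P (7), S→Q (7), S→R (6); capacity 7 + 7 + 6 = 20.
Cut capacity 24 exceeds the max flow 20, so it is not minimum.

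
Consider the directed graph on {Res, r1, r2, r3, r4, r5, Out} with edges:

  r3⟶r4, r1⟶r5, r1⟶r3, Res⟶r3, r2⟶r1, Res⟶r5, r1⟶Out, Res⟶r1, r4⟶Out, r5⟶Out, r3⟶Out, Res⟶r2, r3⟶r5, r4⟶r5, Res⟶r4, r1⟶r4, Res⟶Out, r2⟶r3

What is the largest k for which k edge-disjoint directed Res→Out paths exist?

Assign every edge capacity 1; by Menger, the answer equals the max flow.
Path Res→Out (+1); total 1.
Path Res→r1→Out (+1); total 2.
Path Res→r3→Out (+1); total 3.
Path Res→r4→Out (+1); total 4.
Path Res→r5→Out (+1); total 5.
No residual Res→Out path; max flow = 5.
Certifying cut of size 5: {Res→Out, r1→Out, r3→Out, r4→Out, r5→Out}.

5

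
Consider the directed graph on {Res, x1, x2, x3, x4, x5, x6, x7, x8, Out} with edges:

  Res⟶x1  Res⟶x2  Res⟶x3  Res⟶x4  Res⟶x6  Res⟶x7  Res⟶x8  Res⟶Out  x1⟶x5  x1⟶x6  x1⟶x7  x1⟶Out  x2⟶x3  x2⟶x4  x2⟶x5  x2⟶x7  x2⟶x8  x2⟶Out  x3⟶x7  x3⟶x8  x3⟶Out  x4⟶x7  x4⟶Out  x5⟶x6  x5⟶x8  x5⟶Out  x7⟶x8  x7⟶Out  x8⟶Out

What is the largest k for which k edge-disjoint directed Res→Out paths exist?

7

Assign every edge capacity 1; by Menger, the answer equals the max flow.
Path Res→Out (+1); total 1.
Path Res→x1→Out (+1); total 2.
Path Res→x2→Out (+1); total 3.
Path Res→x3→Out (+1); total 4.
Path Res→x4→Out (+1); total 5.
Path Res→x7→Out (+1); total 6.
Path Res→x8→Out (+1); total 7.
No residual Res→Out path; max flow = 7.
Certifying cut of size 7: {Res→Out, Res→x1, Res→x2, Res→x3, Res→x4, Res→x7, Res→x8}.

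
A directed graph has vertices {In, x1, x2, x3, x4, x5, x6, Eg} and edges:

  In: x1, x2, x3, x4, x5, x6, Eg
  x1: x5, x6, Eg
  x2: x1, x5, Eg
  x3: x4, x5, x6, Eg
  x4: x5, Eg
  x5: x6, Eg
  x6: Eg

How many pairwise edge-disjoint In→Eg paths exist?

7

Assign every edge capacity 1; by Menger, the answer equals the max flow.
Path In→Eg (+1); total 1.
Path In→x1→Eg (+1); total 2.
Path In→x2→Eg (+1); total 3.
Path In→x3→Eg (+1); total 4.
Path In→x4→Eg (+1); total 5.
Path In→x5→Eg (+1); total 6.
Path In→x6→Eg (+1); total 7.
No residual In→Eg path; max flow = 7.
Certifying cut of size 7: {In→Eg, In→x1, In→x2, In→x3, In→x4, In→x5, In→x6}.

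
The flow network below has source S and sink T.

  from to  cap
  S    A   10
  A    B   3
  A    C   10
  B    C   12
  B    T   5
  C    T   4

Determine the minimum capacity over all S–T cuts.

Augment S→A→B→T: bottleneck 3, flow now 3.
Augment S→A→C→T: bottleneck 4, flow now 7.
No augmenting path remains; maximum flow = 7.
By max-flow min-cut, the minimum cut capacity equals the max flow.
In the residual graph, reachable from S: {S, A, C}.
Min-cut edges: A→B (3), C→T (4); capacity 3 + 4 = 7.

7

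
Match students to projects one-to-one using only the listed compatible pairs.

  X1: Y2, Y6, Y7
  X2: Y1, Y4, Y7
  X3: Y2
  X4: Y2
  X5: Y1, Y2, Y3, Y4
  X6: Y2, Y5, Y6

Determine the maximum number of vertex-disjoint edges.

5

Unit-capacity flow: source→left, listed edges, right→sink; max matching = max flow.
Augmenting path X1→Y2 (+1); matched 1.
Augmenting path X2→Y1 (+1); matched 2.
Augmenting path X5→Y3 (+1); matched 3.
Augmenting path X6→Y5 (+1); matched 4.
Augmenting path X3→Y2→X1→Y6 (+1); matched 5.
No augmenting path remains; maximum matching = 5.
König certificate: {X1, X2, X5, X6, Y2} is a vertex cover of size 5 (every listed pair touches it), so no matching can be larger.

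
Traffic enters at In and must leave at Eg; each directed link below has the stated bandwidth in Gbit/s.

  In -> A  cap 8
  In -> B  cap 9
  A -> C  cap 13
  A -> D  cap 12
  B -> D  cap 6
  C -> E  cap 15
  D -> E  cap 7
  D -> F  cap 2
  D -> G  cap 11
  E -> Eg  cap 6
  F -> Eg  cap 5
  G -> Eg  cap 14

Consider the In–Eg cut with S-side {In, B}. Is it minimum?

Given cut capacity: 8 + 6 = 14.
Augment In→A→C→E→Eg: bottleneck 6, flow now 6.
Augment In→A→D→F→Eg: bottleneck 2, flow now 8.
Augment In→B→D→G→Eg: bottleneck 6, flow now 14.
No augmenting path remains; maximum flow = 14.
Cut capacity 14 equals the max flow, so it is a minimum cut.

Yes — it is a minimum cut (capacity 14).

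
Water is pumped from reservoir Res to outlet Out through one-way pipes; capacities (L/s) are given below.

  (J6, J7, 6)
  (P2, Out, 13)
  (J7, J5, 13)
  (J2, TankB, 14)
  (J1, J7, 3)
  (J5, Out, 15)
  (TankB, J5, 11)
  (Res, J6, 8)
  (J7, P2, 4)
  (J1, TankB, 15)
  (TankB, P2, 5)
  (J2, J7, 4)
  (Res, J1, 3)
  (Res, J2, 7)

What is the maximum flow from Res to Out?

Augment Res→J2→TankB→J5→Out: bottleneck 7, flow now 7.
Augment Res→J6→J7→J5→Out: bottleneck 6, flow now 13.
Augment Res→J1→TankB→J5→Out: bottleneck 2, flow now 15.
Augment Res→J1→TankB→P2→Out: bottleneck 1, flow now 16.
No augmenting path remains; maximum flow = 16.
In the residual graph, reachable from Res: {Res, J6}.
Min-cut edges: Res→J2 (7), Res→J1 (3), J6→J7 (6); capacity 7 + 3 + 6 = 16.
This cut is saturated, so no flow can exceed 16.

16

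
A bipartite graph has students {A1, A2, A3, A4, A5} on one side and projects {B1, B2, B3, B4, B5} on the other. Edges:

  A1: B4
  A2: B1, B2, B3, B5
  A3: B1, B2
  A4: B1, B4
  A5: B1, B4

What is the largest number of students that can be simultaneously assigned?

Unit-capacity flow: source→left, listed edges, right→sink; max matching = max flow.
Augmenting path A1→B4 (+1); matched 1.
Augmenting path A2→B1 (+1); matched 2.
Augmenting path A3→B2 (+1); matched 3.
Augmenting path A4→B1→A2→B3 (+1); matched 4.
No augmenting path remains; maximum matching = 4.
König certificate: {A2, A3, B1, B4} is a vertex cover of size 4 (every listed pair touches it), so no matching can be larger.

4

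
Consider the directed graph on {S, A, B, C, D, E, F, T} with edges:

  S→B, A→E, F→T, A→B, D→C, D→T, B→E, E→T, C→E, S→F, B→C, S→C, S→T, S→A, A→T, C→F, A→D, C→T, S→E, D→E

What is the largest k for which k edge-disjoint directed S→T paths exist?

Assign every edge capacity 1; by Menger, the answer equals the max flow.
Path S→T (+1); total 1.
Path S→A→T (+1); total 2.
Path S→C→T (+1); total 3.
Path S→E→T (+1); total 4.
Path S→F→T (+1); total 5.
No residual S→T path; max flow = 5.
Certifying cut of size 5: {C→T, E→T, F→T, S→A, S→T}.

5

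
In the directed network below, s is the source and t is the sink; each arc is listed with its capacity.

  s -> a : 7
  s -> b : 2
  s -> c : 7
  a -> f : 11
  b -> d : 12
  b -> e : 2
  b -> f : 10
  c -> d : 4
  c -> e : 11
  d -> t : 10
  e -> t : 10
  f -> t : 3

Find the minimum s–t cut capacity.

Augment s→a→f→t: bottleneck 3, flow now 3.
Augment s→b→d→t: bottleneck 2, flow now 5.
Augment s→c→d→t: bottleneck 4, flow now 9.
Augment s→c→e→t: bottleneck 3, flow now 12.
No augmenting path remains; maximum flow = 12.
By max-flow min-cut, the minimum cut capacity equals the max flow.
In the residual graph, reachable from s: {s, a, f}.
Min-cut edges: s→b (2), s→c (7), f→t (3); capacity 2 + 7 + 3 = 12.

12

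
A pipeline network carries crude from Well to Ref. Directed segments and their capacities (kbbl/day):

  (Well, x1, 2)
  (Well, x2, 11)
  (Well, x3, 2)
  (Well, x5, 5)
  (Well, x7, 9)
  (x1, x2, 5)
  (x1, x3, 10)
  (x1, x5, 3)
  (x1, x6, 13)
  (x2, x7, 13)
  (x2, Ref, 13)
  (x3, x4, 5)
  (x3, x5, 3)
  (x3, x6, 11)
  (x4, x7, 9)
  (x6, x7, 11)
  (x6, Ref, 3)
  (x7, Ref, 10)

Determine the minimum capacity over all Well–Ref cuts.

24

Augment Well→x2→Ref: bottleneck 11, flow now 11.
Augment Well→x7→Ref: bottleneck 9, flow now 20.
Augment Well→x1→x2→Ref: bottleneck 2, flow now 22.
Augment Well→x3→x6→Ref: bottleneck 2, flow now 24.
No augmenting path remains; maximum flow = 24.
By max-flow min-cut, the minimum cut capacity equals the max flow.
In the residual graph, reachable from Well: {Well, x5}.
Min-cut edges: Well→x1 (2), Well→x2 (11), Well→x3 (2), Well→x7 (9); capacity 2 + 11 + 2 + 9 = 24.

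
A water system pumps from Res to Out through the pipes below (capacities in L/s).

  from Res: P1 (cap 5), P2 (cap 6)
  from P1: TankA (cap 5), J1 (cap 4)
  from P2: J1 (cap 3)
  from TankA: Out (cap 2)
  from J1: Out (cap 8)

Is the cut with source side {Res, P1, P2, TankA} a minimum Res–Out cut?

No — its capacity is 9, but the minimum cut has capacity 8.

Given cut capacity: 4 + 3 + 2 = 9.
Augment Res→P1→TankA→Out: bottleneck 2, flow now 2.
Augment Res→P1→J1→Out: bottleneck 3, flow now 5.
Augment Res→P2→J1→Out: bottleneck 3, flow now 8.
No augmenting path remains; maximum flow = 8.
In the residual graph, reachable from Res: {Res, P2}.
Min-cut edges: Res→P1 (5), P2→J1 (3); capacity 5 + 3 = 8.
Cut capacity 9 exceeds the max flow 8, so it is not minimum.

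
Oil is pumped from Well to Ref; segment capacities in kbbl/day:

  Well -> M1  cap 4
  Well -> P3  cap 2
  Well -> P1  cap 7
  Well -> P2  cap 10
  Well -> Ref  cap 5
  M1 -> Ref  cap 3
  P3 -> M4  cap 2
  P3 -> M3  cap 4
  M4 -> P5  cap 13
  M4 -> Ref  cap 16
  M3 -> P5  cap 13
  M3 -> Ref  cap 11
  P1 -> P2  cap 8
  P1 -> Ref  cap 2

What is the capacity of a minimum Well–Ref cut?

12

Augment Well→Ref: bottleneck 5, flow now 5.
Augment Well→M1→Ref: bottleneck 3, flow now 8.
Augment Well→P1→Ref: bottleneck 2, flow now 10.
Augment Well→P3→M4→Ref: bottleneck 2, flow now 12.
No augmenting path remains; maximum flow = 12.
By max-flow min-cut, the minimum cut capacity equals the max flow.
In the residual graph, reachable from Well: {Well, M1, P1, P2}.
Min-cut edges: Well→P3 (2), Well→Ref (5), M1→Ref (3), P1→Ref (2); capacity 2 + 5 + 3 + 2 = 12.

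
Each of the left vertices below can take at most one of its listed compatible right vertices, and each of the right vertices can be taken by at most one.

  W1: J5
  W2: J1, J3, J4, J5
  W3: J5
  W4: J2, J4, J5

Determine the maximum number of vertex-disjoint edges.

Unit-capacity flow: source→left, listed edges, right→sink; max matching = max flow.
Augmenting path W1→J5 (+1); matched 1.
Augmenting path W2→J1 (+1); matched 2.
Augmenting path W4→J2 (+1); matched 3.
No augmenting path remains; maximum matching = 3.
König certificate: {W2, W4, J5} is a vertex cover of size 3 (every listed pair touches it), so no matching can be larger.

3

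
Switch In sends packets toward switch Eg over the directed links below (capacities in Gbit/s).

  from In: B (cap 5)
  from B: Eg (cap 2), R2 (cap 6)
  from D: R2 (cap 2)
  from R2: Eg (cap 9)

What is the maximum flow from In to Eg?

5

Augment In→B→Eg: bottleneck 2, flow now 2.
Augment In→B→R2→Eg: bottleneck 3, flow now 5.
No augmenting path remains; maximum flow = 5.
In the residual graph, reachable from In: {In}.
Min-cut edges: In→B (5); capacity 5 = 5.
This cut is saturated, so no flow can exceed 5.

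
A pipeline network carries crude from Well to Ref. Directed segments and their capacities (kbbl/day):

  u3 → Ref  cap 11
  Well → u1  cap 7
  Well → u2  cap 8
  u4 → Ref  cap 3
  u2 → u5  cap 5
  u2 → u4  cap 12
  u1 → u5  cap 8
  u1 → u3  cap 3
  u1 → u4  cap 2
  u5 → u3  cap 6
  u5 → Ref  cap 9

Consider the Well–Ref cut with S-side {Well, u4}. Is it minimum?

No — its capacity is 18, but the minimum cut has capacity 15.

Given cut capacity: 7 + 8 + 3 = 18.
Augment Well→u1→u3→Ref: bottleneck 3, flow now 3.
Augment Well→u1→u4→Ref: bottleneck 2, flow now 5.
Augment Well→u1→u5→Ref: bottleneck 2, flow now 7.
Augment Well→u2→u4→Ref: bottleneck 1, flow now 8.
Augment Well→u2→u5→Ref: bottleneck 5, flow now 13.
Augment Well→u2→u4→u1→u5→Ref: bottleneck 2, flow now 15. (uses reverse residual edge)
No augmenting path remains; maximum flow = 15.
In the residual graph, reachable from Well: {Well}.
Min-cut edges: Well→u1 (7), Well→u2 (8); capacity 7 + 8 = 15.
Cut capacity 18 exceeds the max flow 15, so it is not minimum.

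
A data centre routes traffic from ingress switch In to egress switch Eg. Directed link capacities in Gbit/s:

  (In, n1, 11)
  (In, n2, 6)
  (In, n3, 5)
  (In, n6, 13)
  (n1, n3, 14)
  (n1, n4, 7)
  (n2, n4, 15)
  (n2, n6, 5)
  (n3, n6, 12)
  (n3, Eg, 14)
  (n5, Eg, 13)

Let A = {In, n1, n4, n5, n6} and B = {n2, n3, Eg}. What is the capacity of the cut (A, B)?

38

Edges leaving {In, n1, n4, n5, n6}: In→n2 (6), In→n3 (5), n1→n3 (14), n5→Eg (13).
Cut capacity = 6 + 5 + 14 + 13 = 38.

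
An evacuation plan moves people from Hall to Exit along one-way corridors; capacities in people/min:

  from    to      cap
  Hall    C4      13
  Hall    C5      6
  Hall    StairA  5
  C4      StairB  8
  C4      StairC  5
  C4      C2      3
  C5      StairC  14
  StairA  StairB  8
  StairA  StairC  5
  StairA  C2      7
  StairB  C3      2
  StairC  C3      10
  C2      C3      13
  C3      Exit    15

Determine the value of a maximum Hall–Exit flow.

15

Augment Hall→C4→StairB→C3→Exit: bottleneck 2, flow now 2.
Augment Hall→C4→StairC→C3→Exit: bottleneck 5, flow now 7.
Augment Hall→C4→C2→C3→Exit: bottleneck 3, flow now 10.
Augment Hall→C5→StairC→C3→Exit: bottleneck 5, flow now 15.
No augmenting path remains; maximum flow = 15.
In the residual graph, reachable from Hall: {Hall, C4, C5, StairA, StairB, StairC, C2, C3}.
Min-cut edges: C3→Exit (15); capacity 15 = 15.
This cut is saturated, so no flow can exceed 15.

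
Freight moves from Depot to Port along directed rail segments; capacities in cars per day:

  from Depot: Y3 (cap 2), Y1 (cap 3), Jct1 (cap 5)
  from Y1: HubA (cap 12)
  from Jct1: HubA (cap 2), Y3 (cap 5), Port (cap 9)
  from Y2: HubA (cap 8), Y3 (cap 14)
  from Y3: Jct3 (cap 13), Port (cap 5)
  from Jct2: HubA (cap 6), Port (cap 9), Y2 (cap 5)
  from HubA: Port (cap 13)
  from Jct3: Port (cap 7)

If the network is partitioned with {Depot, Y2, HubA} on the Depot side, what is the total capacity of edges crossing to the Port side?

37

Edges leaving {Depot, Y2, HubA}: Depot→Y1 (3), Depot→Jct1 (5), Depot→Y3 (2), Y2→Y3 (14), HubA→Port (13).
Cut capacity = 3 + 5 + 2 + 14 + 13 = 37.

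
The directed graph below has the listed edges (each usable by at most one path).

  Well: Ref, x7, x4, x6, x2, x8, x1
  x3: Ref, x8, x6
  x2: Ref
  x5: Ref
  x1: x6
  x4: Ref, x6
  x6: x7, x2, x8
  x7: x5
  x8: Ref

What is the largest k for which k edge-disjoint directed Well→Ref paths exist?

5

Assign every edge capacity 1; by Menger, the answer equals the max flow.
Path Well→Ref (+1); total 1.
Path Well→x2→Ref (+1); total 2.
Path Well→x4→Ref (+1); total 3.
Path Well→x8→Ref (+1); total 4.
Path Well→x7→x5→Ref (+1); total 5.
No residual Well→Ref path; max flow = 5.
Certifying cut of size 5: {Well→Ref, Well→x4, x2→Ref, x7→x5, x8→Ref}.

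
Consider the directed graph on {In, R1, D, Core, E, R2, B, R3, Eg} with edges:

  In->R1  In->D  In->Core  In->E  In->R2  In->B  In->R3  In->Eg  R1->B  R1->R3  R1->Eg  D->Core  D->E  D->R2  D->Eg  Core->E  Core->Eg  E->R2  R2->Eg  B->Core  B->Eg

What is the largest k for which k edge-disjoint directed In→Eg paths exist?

6

Assign every edge capacity 1; by Menger, the answer equals the max flow.
Path In→Eg (+1); total 1.
Path In→R1→Eg (+1); total 2.
Path In→D→Eg (+1); total 3.
Path In→Core→Eg (+1); total 4.
Path In→R2→Eg (+1); total 5.
Path In→B→Eg (+1); total 6.
No residual In→Eg path; max flow = 6.
Certifying cut of size 6: {In→B, In→Core, In→D, In→Eg, In→R1, R2→Eg}.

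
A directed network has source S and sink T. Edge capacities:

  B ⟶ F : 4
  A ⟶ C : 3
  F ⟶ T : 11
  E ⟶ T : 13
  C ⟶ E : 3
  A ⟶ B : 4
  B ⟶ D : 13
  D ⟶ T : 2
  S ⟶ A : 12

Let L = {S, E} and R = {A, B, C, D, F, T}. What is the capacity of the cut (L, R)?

25

Edges leaving {S, E}: S→A (12), E→T (13).
Cut capacity = 12 + 13 = 25.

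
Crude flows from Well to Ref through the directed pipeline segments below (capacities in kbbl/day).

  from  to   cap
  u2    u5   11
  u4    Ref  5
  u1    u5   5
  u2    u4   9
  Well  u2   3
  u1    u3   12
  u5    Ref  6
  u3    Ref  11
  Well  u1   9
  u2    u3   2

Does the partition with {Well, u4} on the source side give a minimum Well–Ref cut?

No — its capacity is 17, but the minimum cut has capacity 12.

Given cut capacity: 9 + 3 + 5 = 17.
Augment Well→u1→u3→Ref: bottleneck 9, flow now 9.
Augment Well→u2→u3→Ref: bottleneck 2, flow now 11.
Augment Well→u2→u4→Ref: bottleneck 1, flow now 12.
No augmenting path remains; maximum flow = 12.
In the residual graph, reachable from Well: {Well}.
Min-cut edges: Well→u1 (9), Well→u2 (3); capacity 9 + 3 = 12.
Cut capacity 17 exceeds the max flow 12, so it is not minimum.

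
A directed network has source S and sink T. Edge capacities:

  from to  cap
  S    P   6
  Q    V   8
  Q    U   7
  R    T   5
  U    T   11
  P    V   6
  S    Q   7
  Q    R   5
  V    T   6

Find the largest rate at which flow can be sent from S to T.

13

Augment S→P→V→T: bottleneck 6, flow now 6.
Augment S→Q→R→T: bottleneck 5, flow now 11.
Augment S→Q→U→T: bottleneck 2, flow now 13.
No augmenting path remains; maximum flow = 13.
In the residual graph, reachable from S: {S}.
Min-cut edges: S→P (6), S→Q (7); capacity 6 + 7 = 13.
This cut is saturated, so no flow can exceed 13.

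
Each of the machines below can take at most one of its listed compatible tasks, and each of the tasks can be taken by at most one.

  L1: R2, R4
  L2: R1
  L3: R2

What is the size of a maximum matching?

3

Unit-capacity flow: source→left, listed edges, right→sink; max matching = max flow.
Augmenting path L1→R2 (+1); matched 1.
Augmenting path L2→R1 (+1); matched 2.
Augmenting path L3→R2→L1→R4 (+1); matched 3.
No augmenting path remains; maximum matching = 3.
König certificate: {L1, L2, L3} is a vertex cover of size 3 (every listed pair touches it), so no matching can be larger.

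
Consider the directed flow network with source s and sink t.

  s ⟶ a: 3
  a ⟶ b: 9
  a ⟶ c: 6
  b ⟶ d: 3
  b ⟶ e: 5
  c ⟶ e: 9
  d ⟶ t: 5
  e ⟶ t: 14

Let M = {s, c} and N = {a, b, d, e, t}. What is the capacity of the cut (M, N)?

12

Edges leaving {s, c}: s→a (3), c→e (9).
Cut capacity = 3 + 9 = 12.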